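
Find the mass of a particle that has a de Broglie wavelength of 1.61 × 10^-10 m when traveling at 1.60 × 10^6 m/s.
2.57 × 10^-30 kg

From the de Broglie relation λ = h/(mv), we solve for m:

m = h/(λv)
m = (6.626 × 10^-34 J·s) / (1.61 × 10^-10 m × 1.60 × 10^6 m/s)
m = 2.57 × 10^-30 kg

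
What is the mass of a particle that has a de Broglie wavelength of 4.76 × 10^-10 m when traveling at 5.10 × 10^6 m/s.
2.73 × 10^-31 kg

From the de Broglie relation λ = h/(mv), we solve for m:

m = h/(λv)
m = (6.626 × 10^-34 J·s) / (4.76 × 10^-10 m × 5.10 × 10^6 m/s)
m = 2.73 × 10^-31 kg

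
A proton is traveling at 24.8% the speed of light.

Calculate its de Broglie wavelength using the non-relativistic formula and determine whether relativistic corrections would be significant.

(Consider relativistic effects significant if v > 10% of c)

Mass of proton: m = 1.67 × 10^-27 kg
Yes, relativistic corrections are needed.

Using the non-relativistic de Broglie formula λ = h/(mv):

v = 24.8% × c = 7.435 × 10^7 m/s

λ = h/(mv)
λ = (6.626 × 10^-34 J·s) / (1.67 × 10^-27 kg × 7.435 × 10^7 m/s)
λ = 5.34 × 10^-15 m

Since v = 24.8% of c > 10% of c, relativistic corrections ARE significant and the actual wavelength would differ from this non-relativistic estimate.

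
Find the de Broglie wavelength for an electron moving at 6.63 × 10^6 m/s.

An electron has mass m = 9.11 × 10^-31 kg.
1.10 × 10^-10 m

Using the de Broglie relation λ = h/(mv):

λ = h/(mv)
λ = (6.626 × 10^-34 J·s) / (9.11 × 10^-31 kg × 6.63 × 10^6 m/s)
λ = 1.10 × 10^-10 m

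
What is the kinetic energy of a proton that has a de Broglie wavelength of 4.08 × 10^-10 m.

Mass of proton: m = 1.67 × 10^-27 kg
7.90 × 10^-22 J (or 4.93 × 10^-3 eV)

From λ = h/√(2mKE), we solve for KE:

λ² = h²/(2mKE)
KE = h²/(2mλ²)
KE = (6.626 × 10^-34 J·s)² / (2 × 1.67 × 10^-27 kg × (4.08 × 10^-10 m)²)
KE = 7.90 × 10^-22 J
KE = 4.93 × 10^-3 eV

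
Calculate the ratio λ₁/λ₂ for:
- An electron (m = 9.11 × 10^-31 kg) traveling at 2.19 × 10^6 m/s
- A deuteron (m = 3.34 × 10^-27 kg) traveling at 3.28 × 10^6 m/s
λ₁/λ₂ = 5.49 × 10^3

Using λ = h/(mv):

λ₁ = h/(m₁v₁) = 3.32 × 10^-10 m
λ₂ = h/(m₂v₂) = 6.05 × 10^-14 m

Ratio λ₁/λ₂ = (m₂v₂)/(m₁v₁)
         = (3.34 × 10^-27 kg × 3.28 × 10^6 m/s) / (9.11 × 10^-31 kg × 2.19 × 10^6 m/s)
         = 5.49 × 10^3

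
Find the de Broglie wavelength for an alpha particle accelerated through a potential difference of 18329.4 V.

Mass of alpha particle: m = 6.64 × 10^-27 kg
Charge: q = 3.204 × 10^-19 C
7.50 × 10^-14 m

When a particle is accelerated through voltage V, it gains kinetic energy KE = qV.

The de Broglie wavelength is then λ = h/√(2mqV):

λ = h/√(2mqV)
λ = (6.626 × 10^-34 J·s) / √(2 × 6.64 × 10^-27 kg × 3.204 × 10^-19 C × 18329.4 V)
λ = 7.50 × 10^-14 m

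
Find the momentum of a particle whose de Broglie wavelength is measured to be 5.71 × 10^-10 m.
1.16 × 10^-24 kg·m/s

From the de Broglie relation λ = h/p, we solve for p:

p = h/λ
p = (6.626 × 10^-34 J·s) / (5.71 × 10^-10 m)
p = 1.16 × 10^-24 kg·m/s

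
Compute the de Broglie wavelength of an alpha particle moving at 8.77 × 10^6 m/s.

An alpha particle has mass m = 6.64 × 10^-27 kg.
1.14 × 10^-14 m

Using the de Broglie relation λ = h/(mv):

λ = h/(mv)
λ = (6.626 × 10^-34 J·s) / (6.64 × 10^-27 kg × 8.77 × 10^6 m/s)
λ = 1.14 × 10^-14 m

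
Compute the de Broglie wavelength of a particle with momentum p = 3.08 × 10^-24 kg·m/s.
2.15 × 10^-10 m

Using the de Broglie relation λ = h/p:

λ = h/p
λ = (6.626 × 10^-34 J·s) / (3.08 × 10^-24 kg·m/s)
λ = 2.15 × 10^-10 m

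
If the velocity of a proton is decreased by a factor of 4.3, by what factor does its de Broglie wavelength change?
The wavelength increases by a factor of 4.3.

From λ = h/(mv), the wavelength is inversely proportional to velocity:

λ ∝ 1/v

If v → v/4.3, then λ → 4.3λ

When velocity is decreased by a factor of 4.3, the wavelength increases by a factor of 4.3.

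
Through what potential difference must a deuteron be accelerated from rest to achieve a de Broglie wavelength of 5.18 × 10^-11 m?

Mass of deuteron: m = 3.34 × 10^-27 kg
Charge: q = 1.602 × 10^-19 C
1.53 × 10^-1 V

From λ = h/√(2mqV), we solve for V:

λ² = h²/(2mqV)
V = h²/(2mqλ²)
V = (6.626 × 10^-34 J·s)² / (2 × 3.34 × 10^-27 kg × 1.602 × 10^-19 C × (5.18 × 10^-11 m)²)
V = 1.53 × 10^-1 V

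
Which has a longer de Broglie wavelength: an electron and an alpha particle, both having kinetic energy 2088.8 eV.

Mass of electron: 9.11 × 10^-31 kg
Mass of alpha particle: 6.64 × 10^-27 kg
The electron has the longer wavelength.

Using λ = h/√(2mKE):

For electron: λ₁ = h/√(2m₁KE) = 2.68 × 10^-11 m
For alpha particle: λ₂ = h/√(2m₂KE) = 3.14 × 10^-13 m

Since λ ∝ 1/√m at constant kinetic energy, the lighter particle has the longer wavelength.

The electron has the longer de Broglie wavelength.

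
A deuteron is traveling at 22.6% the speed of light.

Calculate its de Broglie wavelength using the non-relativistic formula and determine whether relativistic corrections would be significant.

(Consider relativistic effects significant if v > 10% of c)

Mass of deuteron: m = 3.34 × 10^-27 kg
Yes, relativistic corrections are needed.

Using the non-relativistic de Broglie formula λ = h/(mv):

v = 22.6% × c = 6.775 × 10^7 m/s

λ = h/(mv)
λ = (6.626 × 10^-34 J·s) / (3.34 × 10^-27 kg × 6.775 × 10^7 m/s)
λ = 2.93 × 10^-15 m

Since v = 22.6% of c > 10% of c, relativistic corrections ARE significant and the actual wavelength would differ from this non-relativistic estimate.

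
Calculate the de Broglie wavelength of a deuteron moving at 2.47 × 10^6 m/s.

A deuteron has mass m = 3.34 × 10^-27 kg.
8.03 × 10^-14 m

Using the de Broglie relation λ = h/(mv):

λ = h/(mv)
λ = (6.626 × 10^-34 J·s) / (3.34 × 10^-27 kg × 2.47 × 10^6 m/s)
λ = 8.03 × 10^-14 m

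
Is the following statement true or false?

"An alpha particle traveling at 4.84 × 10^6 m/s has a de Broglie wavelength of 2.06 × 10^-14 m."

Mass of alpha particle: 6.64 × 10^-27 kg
True

The claim is correct.

Using λ = h/(mv):
λ = (6.626 × 10^-34 J·s) / (6.64 × 10^-27 kg × 4.84 × 10^6 m/s)
λ = 2.06 × 10^-14 m

This matches the claimed value.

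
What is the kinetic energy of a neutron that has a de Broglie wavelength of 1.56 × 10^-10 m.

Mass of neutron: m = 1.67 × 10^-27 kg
5.40 × 10^-21 J (or 0.0337 eV)

From λ = h/√(2mKE), we solve for KE:

λ² = h²/(2mKE)
KE = h²/(2mλ²)
KE = (6.626 × 10^-34 J·s)² / (2 × 1.67 × 10^-27 kg × (1.56 × 10^-10 m)²)
KE = 5.40 × 10^-21 J
KE = 0.0337 eV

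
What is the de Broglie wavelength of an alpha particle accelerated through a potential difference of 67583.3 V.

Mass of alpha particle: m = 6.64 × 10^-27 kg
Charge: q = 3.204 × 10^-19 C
3.91 × 10^-14 m

When a particle is accelerated through voltage V, it gains kinetic energy KE = qV.

The de Broglie wavelength is then λ = h/√(2mqV):

λ = h/√(2mqV)
λ = (6.626 × 10^-34 J·s) / √(2 × 6.64 × 10^-27 kg × 3.204 × 10^-19 C × 67583.3 V)
λ = 3.91 × 10^-14 m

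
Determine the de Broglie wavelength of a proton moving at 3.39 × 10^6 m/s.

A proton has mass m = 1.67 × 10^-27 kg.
1.17 × 10^-13 m

Using the de Broglie relation λ = h/(mv):

λ = h/(mv)
λ = (6.626 × 10^-34 J·s) / (1.67 × 10^-27 kg × 3.39 × 10^6 m/s)
λ = 1.17 × 10^-13 m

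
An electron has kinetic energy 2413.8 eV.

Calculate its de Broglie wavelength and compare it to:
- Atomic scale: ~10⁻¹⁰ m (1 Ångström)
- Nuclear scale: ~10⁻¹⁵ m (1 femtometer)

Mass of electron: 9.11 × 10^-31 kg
λ = 2.50 × 10^-11 m, which is between nuclear and atomic scales.

Using λ = h/√(2mKE):

KE = 2413.8 eV = 3.867 × 10^-16 J

λ = h/√(2mKE)
λ = (6.626 × 10^-34 J·s) / √(2 × 9.11 × 10^-31 kg × 3.867 × 10^-16 J)
λ = 2.50 × 10^-11 m

Comparison:
- Atomic scale (10⁻¹⁰ m): λ is 0.25× this size
- Nuclear scale (10⁻¹⁵ m): λ is 2.5e+04× this size

The wavelength is between nuclear and atomic scales.

This wavelength is appropriate for probing atomic structure but too large for nuclear physics experiments.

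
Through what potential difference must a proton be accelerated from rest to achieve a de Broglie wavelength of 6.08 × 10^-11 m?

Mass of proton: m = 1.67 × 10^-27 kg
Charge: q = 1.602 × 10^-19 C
2.22 × 10^-1 V

From λ = h/√(2mqV), we solve for V:

λ² = h²/(2mqV)
V = h²/(2mqλ²)
V = (6.626 × 10^-34 J·s)² / (2 × 1.67 × 10^-27 kg × 1.602 × 10^-19 C × (6.08 × 10^-11 m)²)
V = 2.22 × 10^-1 V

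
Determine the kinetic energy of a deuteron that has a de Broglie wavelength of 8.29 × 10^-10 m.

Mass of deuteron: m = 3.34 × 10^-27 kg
9.56 × 10^-23 J (or 5.97 × 10^-4 eV)

From λ = h/√(2mKE), we solve for KE:

λ² = h²/(2mKE)
KE = h²/(2mλ²)
KE = (6.626 × 10^-34 J·s)² / (2 × 3.34 × 10^-27 kg × (8.29 × 10^-10 m)²)
KE = 9.56 × 10^-23 J
KE = 5.97 × 10^-4 eV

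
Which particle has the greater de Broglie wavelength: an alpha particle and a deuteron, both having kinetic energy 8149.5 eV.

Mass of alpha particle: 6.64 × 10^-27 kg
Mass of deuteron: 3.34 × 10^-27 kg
The deuteron has the longer wavelength.

Using λ = h/√(2mKE):

For alpha particle: λ₁ = h/√(2m₁KE) = 1.59 × 10^-13 m
For deuteron: λ₂ = h/√(2m₂KE) = 2.24 × 10^-13 m

Since λ ∝ 1/√m at constant kinetic energy, the lighter particle has the longer wavelength.

The deuteron has the longer de Broglie wavelength.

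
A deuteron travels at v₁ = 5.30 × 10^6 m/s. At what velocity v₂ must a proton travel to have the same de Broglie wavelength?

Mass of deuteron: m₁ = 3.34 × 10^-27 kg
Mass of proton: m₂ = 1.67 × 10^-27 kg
v₂ = 1.06 × 10^7 m/s

For equal de Broglie wavelengths: λ₁ = λ₂

h/(m₁v₁) = h/(m₂v₂)
m₁v₁ = m₂v₂
v₂ = v₁ · (m₁/m₂)

v₂ = 5.30 × 10^6 m/s × (3.34 × 10^-27 kg / 1.67 × 10^-27 kg)
v₂ = 1.06 × 10^7 m/s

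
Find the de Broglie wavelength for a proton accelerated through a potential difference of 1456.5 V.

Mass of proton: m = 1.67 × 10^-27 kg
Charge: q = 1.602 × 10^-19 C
7.51 × 10^-13 m

When a particle is accelerated through voltage V, it gains kinetic energy KE = qV.

The de Broglie wavelength is then λ = h/√(2mqV):

λ = h/√(2mqV)
λ = (6.626 × 10^-34 J·s) / √(2 × 1.67 × 10^-27 kg × 1.602 × 10^-19 C × 1456.5 V)
λ = 7.51 × 10^-13 m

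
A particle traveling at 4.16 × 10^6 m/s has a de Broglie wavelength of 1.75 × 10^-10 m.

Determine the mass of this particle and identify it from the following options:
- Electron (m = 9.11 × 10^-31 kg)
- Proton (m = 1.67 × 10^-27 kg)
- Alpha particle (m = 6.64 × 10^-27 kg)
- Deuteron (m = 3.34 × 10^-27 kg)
The particle is an electron.

From λ = h/(mv), solve for mass:

m = h/(λv)
m = (6.626 × 10^-34 J·s) / (1.75 × 10^-10 m × 4.16 × 10^6 m/s)
m = 9.10 × 10^-31 kg

Comparing with the listed masses, this is closest to an electron.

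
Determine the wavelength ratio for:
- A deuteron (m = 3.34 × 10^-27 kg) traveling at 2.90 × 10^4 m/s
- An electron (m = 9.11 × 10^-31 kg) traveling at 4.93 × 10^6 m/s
λ₁/λ₂ = 0.0464

Using λ = h/(mv):

λ₁ = h/(m₁v₁) = 6.84 × 10^-12 m
λ₂ = h/(m₂v₂) = 1.48 × 10^-10 m

Ratio λ₁/λ₂ = (m₂v₂)/(m₁v₁)
         = (9.11 × 10^-31 kg × 4.93 × 10^6 m/s) / (3.34 × 10^-27 kg × 2.90 × 10^4 m/s)
         = 0.0464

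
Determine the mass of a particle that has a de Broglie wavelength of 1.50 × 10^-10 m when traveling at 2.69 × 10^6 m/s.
1.64 × 10^-30 kg

From the de Broglie relation λ = h/(mv), we solve for m:

m = h/(λv)
m = (6.626 × 10^-34 J·s) / (1.50 × 10^-10 m × 2.69 × 10^6 m/s)
m = 1.64 × 10^-30 kg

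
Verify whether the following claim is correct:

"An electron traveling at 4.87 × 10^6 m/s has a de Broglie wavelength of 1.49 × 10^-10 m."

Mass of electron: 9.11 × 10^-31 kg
True

The claim is correct.

Using λ = h/(mv):
λ = (6.626 × 10^-34 J·s) / (9.11 × 10^-31 kg × 4.87 × 10^6 m/s)
λ = 1.49 × 10^-10 m

This matches the claimed value.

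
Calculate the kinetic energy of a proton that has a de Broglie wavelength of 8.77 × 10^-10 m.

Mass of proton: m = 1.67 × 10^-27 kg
1.71 × 10^-22 J (or 1.07 × 10^-3 eV)

From λ = h/√(2mKE), we solve for KE:

λ² = h²/(2mKE)
KE = h²/(2mλ²)
KE = (6.626 × 10^-34 J·s)² / (2 × 1.67 × 10^-27 kg × (8.77 × 10^-10 m)²)
KE = 1.71 × 10^-22 J
KE = 1.07 × 10^-3 eV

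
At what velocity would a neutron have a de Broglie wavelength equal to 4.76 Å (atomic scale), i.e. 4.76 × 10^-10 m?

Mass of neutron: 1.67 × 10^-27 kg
8.34 × 10^2 m/s

From λ = h/(mv), solve for v:

v = h/(mλ)
v = (6.626 × 10^-34 J·s) / (1.67 × 10^-27 kg × 4.76 × 10^-10 m)
v = 8.34 × 10^2 m/s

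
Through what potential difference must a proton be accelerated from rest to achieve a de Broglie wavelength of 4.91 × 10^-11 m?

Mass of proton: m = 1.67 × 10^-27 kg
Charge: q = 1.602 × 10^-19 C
3.40 × 10^-1 V

From λ = h/√(2mqV), we solve for V:

λ² = h²/(2mqV)
V = h²/(2mqλ²)
V = (6.626 × 10^-34 J·s)² / (2 × 1.67 × 10^-27 kg × 1.602 × 10^-19 C × (4.91 × 10^-11 m)²)
V = 3.40 × 10^-1 V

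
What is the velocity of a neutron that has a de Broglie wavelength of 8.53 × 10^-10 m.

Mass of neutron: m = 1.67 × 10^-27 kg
4.65 × 10^2 m/s

From the de Broglie relation λ = h/(mv), we solve for v:

v = h/(mλ)
v = (6.626 × 10^-34 J·s) / (1.67 × 10^-27 kg × 8.53 × 10^-10 m)
v = 4.65 × 10^2 m/s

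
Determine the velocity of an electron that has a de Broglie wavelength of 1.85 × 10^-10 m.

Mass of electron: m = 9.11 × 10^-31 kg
3.93 × 10^6 m/s

From the de Broglie relation λ = h/(mv), we solve for v:

v = h/(mλ)
v = (6.626 × 10^-34 J·s) / (9.11 × 10^-31 kg × 1.85 × 10^-10 m)
v = 3.93 × 10^6 m/s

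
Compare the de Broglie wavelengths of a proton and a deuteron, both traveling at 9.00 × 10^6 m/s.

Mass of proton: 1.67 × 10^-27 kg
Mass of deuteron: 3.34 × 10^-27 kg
The proton has the longer wavelength.

Using λ = h/(mv), since both particles have the same velocity, the wavelength depends only on mass.

For proton: λ₁ = h/(m₁v) = 4.41 × 10^-14 m
For deuteron: λ₂ = h/(m₂v) = 2.20 × 10^-14 m

Since λ ∝ 1/m at constant velocity, the lighter particle has the longer wavelength.

The proton has the longer de Broglie wavelength.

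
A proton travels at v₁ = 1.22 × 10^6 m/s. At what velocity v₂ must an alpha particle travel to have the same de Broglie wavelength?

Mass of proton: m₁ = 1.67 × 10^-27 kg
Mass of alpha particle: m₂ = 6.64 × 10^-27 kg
v₂ = 3.07 × 10^5 m/s

For equal de Broglie wavelengths: λ₁ = λ₂

h/(m₁v₁) = h/(m₂v₂)
m₁v₁ = m₂v₂
v₂ = v₁ · (m₁/m₂)

v₂ = 1.22 × 10^6 m/s × (1.67 × 10^-27 kg / 6.64 × 10^-27 kg)
v₂ = 3.07 × 10^5 m/s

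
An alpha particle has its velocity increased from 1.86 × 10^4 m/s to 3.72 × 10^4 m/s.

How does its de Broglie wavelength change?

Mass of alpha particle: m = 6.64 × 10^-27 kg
The wavelength decreases by a factor of 2.

Using λ = h/(mv):

Initial wavelength: λ₁ = h/(mv₁) = 5.37 × 10^-12 m
Final wavelength: λ₂ = h/(mv₂) = 2.68 × 10^-12 m

Since λ ∝ 1/v, when velocity increases by a factor of 2, the wavelength decreases by a factor of 2.

λ₂/λ₁ = v₁/v₂ = 1/2

The wavelength decreases by a factor of 2.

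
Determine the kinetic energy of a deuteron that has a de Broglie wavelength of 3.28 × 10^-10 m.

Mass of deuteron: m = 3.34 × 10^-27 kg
6.11 × 10^-22 J (or 3.81 × 10^-3 eV)

From λ = h/√(2mKE), we solve for KE:

λ² = h²/(2mKE)
KE = h²/(2mλ²)
KE = (6.626 × 10^-34 J·s)² / (2 × 3.34 × 10^-27 kg × (3.28 × 10^-10 m)²)
KE = 6.11 × 10^-22 J
KE = 3.81 × 10^-3 eV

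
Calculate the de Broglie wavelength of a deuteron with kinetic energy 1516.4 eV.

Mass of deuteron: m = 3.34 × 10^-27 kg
5.20 × 10^-13 m

Using λ = h/√(2mKE):

First convert KE to Joules: KE = 1516.4 eV = 2.430 × 10^-16 J

λ = h/√(2mKE)
λ = (6.626 × 10^-34 J·s) / √(2 × 3.34 × 10^-27 kg × 2.430 × 10^-16 J)
λ = 5.20 × 10^-13 m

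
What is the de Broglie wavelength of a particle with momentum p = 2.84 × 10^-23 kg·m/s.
2.33 × 10^-11 m

Using the de Broglie relation λ = h/p:

λ = h/p
λ = (6.626 × 10^-34 J·s) / (2.84 × 10^-23 kg·m/s)
λ = 2.33 × 10^-11 m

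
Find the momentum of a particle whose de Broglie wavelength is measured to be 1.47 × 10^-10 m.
4.51 × 10^-24 kg·m/s

From the de Broglie relation λ = h/p, we solve for p:

p = h/λ
p = (6.626 × 10^-34 J·s) / (1.47 × 10^-10 m)
p = 4.51 × 10^-24 kg·m/s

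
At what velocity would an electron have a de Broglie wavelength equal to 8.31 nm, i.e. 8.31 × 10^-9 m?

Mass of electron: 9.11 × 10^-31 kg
8.75 × 10^4 m/s

From λ = h/(mv), solve for v:

v = h/(mλ)
v = (6.626 × 10^-34 J·s) / (9.11 × 10^-31 kg × 8.31 × 10^-9 m)
v = 8.75 × 10^4 m/s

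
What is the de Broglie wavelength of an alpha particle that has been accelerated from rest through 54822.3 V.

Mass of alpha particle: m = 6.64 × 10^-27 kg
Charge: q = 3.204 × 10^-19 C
4.34 × 10^-14 m

When a particle is accelerated through voltage V, it gains kinetic energy KE = qV.

The de Broglie wavelength is then λ = h/√(2mqV):

λ = h/√(2mqV)
λ = (6.626 × 10^-34 J·s) / √(2 × 6.64 × 10^-27 kg × 3.204 × 10^-19 C × 54822.3 V)
λ = 4.34 × 10^-14 m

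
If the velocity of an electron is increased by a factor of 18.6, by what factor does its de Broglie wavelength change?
The wavelength decreases by a factor of 18.6.

From λ = h/(mv), the wavelength is inversely proportional to velocity:

λ ∝ 1/v

If v → 18.6v, then λ → λ/18.6

When velocity is increased by a factor of 18.6, the wavelength decreases by a factor of 18.6.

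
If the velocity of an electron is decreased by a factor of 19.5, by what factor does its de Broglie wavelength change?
The wavelength increases by a factor of 19.5.

From λ = h/(mv), the wavelength is inversely proportional to velocity:

λ ∝ 1/v

If v → v/19.5, then λ → 19.5λ

When velocity is decreased by a factor of 19.5, the wavelength increases by a factor of 19.5.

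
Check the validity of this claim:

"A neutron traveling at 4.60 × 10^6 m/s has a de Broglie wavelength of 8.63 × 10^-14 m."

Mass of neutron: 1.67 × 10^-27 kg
True

The claim is correct.

Using λ = h/(mv):
λ = (6.626 × 10^-34 J·s) / (1.67 × 10^-27 kg × 4.60 × 10^6 m/s)
λ = 8.63 × 10^-14 m

This matches the claimed value.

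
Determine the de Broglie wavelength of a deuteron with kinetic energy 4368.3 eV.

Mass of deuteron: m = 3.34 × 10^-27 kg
3.06 × 10^-13 m

Using λ = h/√(2mKE):

First convert KE to Joules: KE = 4368.3 eV = 6.999 × 10^-16 J

λ = h/√(2mKE)
λ = (6.626 × 10^-34 J·s) / √(2 × 3.34 × 10^-27 kg × 6.999 × 10^-16 J)
λ = 3.06 × 10^-13 m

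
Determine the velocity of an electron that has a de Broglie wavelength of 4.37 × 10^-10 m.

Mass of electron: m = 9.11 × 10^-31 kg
1.66 × 10^6 m/s

From the de Broglie relation λ = h/(mv), we solve for v:

v = h/(mλ)
v = (6.626 × 10^-34 J·s) / (9.11 × 10^-31 kg × 4.37 × 10^-10 m)
v = 1.66 × 10^6 m/s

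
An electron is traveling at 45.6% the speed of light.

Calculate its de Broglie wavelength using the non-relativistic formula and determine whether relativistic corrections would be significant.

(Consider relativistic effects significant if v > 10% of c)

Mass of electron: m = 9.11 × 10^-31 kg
Yes, relativistic corrections are needed.

Using the non-relativistic de Broglie formula λ = h/(mv):

v = 45.6% × c = 1.367 × 10^8 m/s

λ = h/(mv)
λ = (6.626 × 10^-34 J·s) / (9.11 × 10^-31 kg × 1.367 × 10^8 m/s)
λ = 5.32 × 10^-12 m

Since v = 45.6% of c > 10% of c, relativistic corrections ARE significant and the actual wavelength would differ from this non-relativistic estimate.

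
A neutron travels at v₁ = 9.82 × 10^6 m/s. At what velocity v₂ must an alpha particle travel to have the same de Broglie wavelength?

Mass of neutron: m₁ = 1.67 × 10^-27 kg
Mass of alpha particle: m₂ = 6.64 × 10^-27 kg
v₂ = 2.47 × 10^6 m/s

For equal de Broglie wavelengths: λ₁ = λ₂

h/(m₁v₁) = h/(m₂v₂)
m₁v₁ = m₂v₂
v₂ = v₁ · (m₁/m₂)

v₂ = 9.82 × 10^6 m/s × (1.67 × 10^-27 kg / 6.64 × 10^-27 kg)
v₂ = 2.47 × 10^6 m/s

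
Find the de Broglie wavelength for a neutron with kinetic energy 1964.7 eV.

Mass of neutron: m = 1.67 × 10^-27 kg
6.46 × 10^-13 m

Using λ = h/√(2mKE):

First convert KE to Joules: KE = 1964.7 eV = 3.148 × 10^-16 J

λ = h/√(2mKE)
λ = (6.626 × 10^-34 J·s) / √(2 × 1.67 × 10^-27 kg × 3.148 × 10^-16 J)
λ = 6.46 × 10^-13 m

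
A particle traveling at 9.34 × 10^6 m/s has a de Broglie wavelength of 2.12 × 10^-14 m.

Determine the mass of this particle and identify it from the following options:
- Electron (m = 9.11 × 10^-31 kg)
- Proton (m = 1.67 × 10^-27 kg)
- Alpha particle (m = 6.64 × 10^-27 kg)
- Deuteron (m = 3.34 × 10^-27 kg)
The particle is a deuteron.

From λ = h/(mv), solve for mass:

m = h/(λv)
m = (6.626 × 10^-34 J·s) / (2.12 × 10^-14 m × 9.34 × 10^6 m/s)
m = 3.35 × 10^-27 kg

Comparing with the listed masses, this is closest to a deuteron.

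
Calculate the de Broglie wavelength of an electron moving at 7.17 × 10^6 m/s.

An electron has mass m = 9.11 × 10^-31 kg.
1.01 × 10^-10 m

Using the de Broglie relation λ = h/(mv):

λ = h/(mv)
λ = (6.626 × 10^-34 J·s) / (9.11 × 10^-31 kg × 7.17 × 10^6 m/s)
λ = 1.01 × 10^-10 m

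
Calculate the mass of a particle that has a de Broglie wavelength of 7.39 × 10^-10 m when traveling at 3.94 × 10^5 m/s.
2.28 × 10^-30 kg

From the de Broglie relation λ = h/(mv), we solve for m:

m = h/(λv)
m = (6.626 × 10^-34 J·s) / (7.39 × 10^-10 m × 3.94 × 10^5 m/s)
m = 2.28 × 10^-30 kg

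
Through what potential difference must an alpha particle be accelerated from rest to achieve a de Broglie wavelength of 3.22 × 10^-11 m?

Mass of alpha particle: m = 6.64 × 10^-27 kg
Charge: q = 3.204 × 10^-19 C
9.95 × 10^-2 V

From λ = h/√(2mqV), we solve for V:

λ² = h²/(2mqV)
V = h²/(2mqλ²)
V = (6.626 × 10^-34 J·s)² / (2 × 6.64 × 10^-27 kg × 3.204 × 10^-19 C × (3.22 × 10^-11 m)²)
V = 9.95 × 10^-2 V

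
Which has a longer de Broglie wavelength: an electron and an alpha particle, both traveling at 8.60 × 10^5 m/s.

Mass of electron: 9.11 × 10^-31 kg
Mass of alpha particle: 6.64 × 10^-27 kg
The electron has the longer wavelength.

Using λ = h/(mv), since both particles have the same velocity, the wavelength depends only on mass.

For electron: λ₁ = h/(m₁v) = 8.46 × 10^-10 m
For alpha particle: λ₂ = h/(m₂v) = 1.16 × 10^-13 m

Since λ ∝ 1/m at constant velocity, the lighter particle has the longer wavelength.

The electron has the longer de Broglie wavelength.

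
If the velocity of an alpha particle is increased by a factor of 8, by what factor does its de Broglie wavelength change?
The wavelength decreases by a factor of 8.

From λ = h/(mv), the wavelength is inversely proportional to velocity:

λ ∝ 1/v

If v → 8v, then λ → λ/8

When velocity is increased by a factor of 8, the wavelength decreases by a factor of 8.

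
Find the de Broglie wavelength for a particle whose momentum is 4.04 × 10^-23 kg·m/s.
1.64 × 10^-11 m

Using the de Broglie relation λ = h/p:

λ = h/p
λ = (6.626 × 10^-34 J·s) / (4.04 × 10^-23 kg·m/s)
λ = 1.64 × 10^-11 m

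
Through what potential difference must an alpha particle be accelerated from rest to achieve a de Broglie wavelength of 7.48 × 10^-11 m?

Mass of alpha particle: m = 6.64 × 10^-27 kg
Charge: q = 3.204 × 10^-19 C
1.84 × 10^-2 V

From λ = h/√(2mqV), we solve for V:

λ² = h²/(2mqV)
V = h²/(2mqλ²)
V = (6.626 × 10^-34 J·s)² / (2 × 6.64 × 10^-27 kg × 3.204 × 10^-19 C × (7.48 × 10^-11 m)²)
V = 1.84 × 10^-2 V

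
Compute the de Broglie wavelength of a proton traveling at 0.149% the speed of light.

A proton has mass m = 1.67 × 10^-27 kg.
8.88 × 10^-13 m

Using the de Broglie relation λ = h/(mv):

v = 0.149% × c = 4.467 × 10^5 m/s

λ = h/(mv)
λ = (6.626 × 10^-34 J·s) / (1.67 × 10^-27 kg × 4.467 × 10^5 m/s)
λ = 8.88 × 10^-13 m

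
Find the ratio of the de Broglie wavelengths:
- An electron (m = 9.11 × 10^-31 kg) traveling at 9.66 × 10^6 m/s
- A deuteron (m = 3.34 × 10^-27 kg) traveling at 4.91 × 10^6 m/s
λ₁/λ₂ = 1.86 × 10^3

Using λ = h/(mv):

λ₁ = h/(m₁v₁) = 7.53 × 10^-11 m
λ₂ = h/(m₂v₂) = 4.04 × 10^-14 m

Ratio λ₁/λ₂ = (m₂v₂)/(m₁v₁)
         = (3.34 × 10^-27 kg × 4.91 × 10^6 m/s) / (9.11 × 10^-31 kg × 9.66 × 10^6 m/s)
         = 1.86 × 10^3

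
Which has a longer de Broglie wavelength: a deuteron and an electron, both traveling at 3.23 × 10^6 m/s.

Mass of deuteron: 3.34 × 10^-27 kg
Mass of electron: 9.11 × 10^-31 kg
The electron has the longer wavelength.

Using λ = h/(mv), since both particles have the same velocity, the wavelength depends only on mass.

For deuteron: λ₁ = h/(m₁v) = 6.14 × 10^-14 m
For electron: λ₂ = h/(m₂v) = 2.25 × 10^-10 m

Since λ ∝ 1/m at constant velocity, the lighter particle has the longer wavelength.

The electron has the longer de Broglie wavelength.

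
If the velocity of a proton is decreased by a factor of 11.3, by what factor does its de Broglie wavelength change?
The wavelength increases by a factor of 11.3.

From λ = h/(mv), the wavelength is inversely proportional to velocity:

λ ∝ 1/v

If v → v/11.3, then λ → 11.3λ

When velocity is decreased by a factor of 11.3, the wavelength increases by a factor of 11.3.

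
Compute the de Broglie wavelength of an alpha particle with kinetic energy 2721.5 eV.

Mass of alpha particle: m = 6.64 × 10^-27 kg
2.75 × 10^-13 m

Using λ = h/√(2mKE):

First convert KE to Joules: KE = 2721.5 eV = 4.360 × 10^-16 J

λ = h/√(2mKE)
λ = (6.626 × 10^-34 J·s) / √(2 × 6.64 × 10^-27 kg × 4.360 × 10^-16 J)
λ = 2.75 × 10^-13 m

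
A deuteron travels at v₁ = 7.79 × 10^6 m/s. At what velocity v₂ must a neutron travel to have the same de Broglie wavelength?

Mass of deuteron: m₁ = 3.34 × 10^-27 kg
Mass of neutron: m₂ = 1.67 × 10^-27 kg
v₂ = 1.56 × 10^7 m/s

For equal de Broglie wavelengths: λ₁ = λ₂

h/(m₁v₁) = h/(m₂v₂)
m₁v₁ = m₂v₂
v₂ = v₁ · (m₁/m₂)

v₂ = 7.79 × 10^6 m/s × (3.34 × 10^-27 kg / 1.67 × 10^-27 kg)
v₂ = 1.56 × 10^7 m/s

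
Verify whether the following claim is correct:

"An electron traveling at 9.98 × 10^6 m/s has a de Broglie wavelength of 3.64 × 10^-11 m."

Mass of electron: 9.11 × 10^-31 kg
False

The claim is incorrect.

Using λ = h/(mv):
λ = (6.626 × 10^-34 J·s) / (9.11 × 10^-31 kg × 9.98 × 10^6 m/s)
λ = 7.29 × 10^-11 m

The actual wavelength differs from the claimed 3.64 × 10^-11 m.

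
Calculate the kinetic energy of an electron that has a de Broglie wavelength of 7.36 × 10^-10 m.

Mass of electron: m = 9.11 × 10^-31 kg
4.45 × 10^-19 J (or 2.78 eV)

From λ = h/√(2mKE), we solve for KE:

λ² = h²/(2mKE)
KE = h²/(2mλ²)
KE = (6.626 × 10^-34 J·s)² / (2 × 9.11 × 10^-31 kg × (7.36 × 10^-10 m)²)
KE = 4.45 × 10^-19 J
KE = 2.78 eV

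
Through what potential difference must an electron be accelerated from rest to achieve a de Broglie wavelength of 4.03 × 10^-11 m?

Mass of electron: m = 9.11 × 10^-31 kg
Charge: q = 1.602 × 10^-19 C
926 V

From λ = h/√(2mqV), we solve for V:

λ² = h²/(2mqV)
V = h²/(2mqλ²)
V = (6.626 × 10^-34 J·s)² / (2 × 9.11 × 10^-31 kg × 1.602 × 10^-19 C × (4.03 × 10^-11 m)²)
V = 926 V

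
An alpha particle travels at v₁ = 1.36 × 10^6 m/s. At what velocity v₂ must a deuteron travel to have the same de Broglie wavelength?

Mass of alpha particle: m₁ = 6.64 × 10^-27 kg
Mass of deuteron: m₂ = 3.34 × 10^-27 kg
v₂ = 2.70 × 10^6 m/s

For equal de Broglie wavelengths: λ₁ = λ₂

h/(m₁v₁) = h/(m₂v₂)
m₁v₁ = m₂v₂
v₂ = v₁ · (m₁/m₂)

v₂ = 1.36 × 10^6 m/s × (6.64 × 10^-27 kg / 3.34 × 10^-27 kg)
v₂ = 2.70 × 10^6 m/s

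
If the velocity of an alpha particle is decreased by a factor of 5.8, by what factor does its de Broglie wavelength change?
The wavelength increases by a factor of 5.8.

From λ = h/(mv), the wavelength is inversely proportional to velocity:

λ ∝ 1/v

If v → v/5.8, then λ → 5.8λ

When velocity is decreased by a factor of 5.8, the wavelength increases by a factor of 5.8.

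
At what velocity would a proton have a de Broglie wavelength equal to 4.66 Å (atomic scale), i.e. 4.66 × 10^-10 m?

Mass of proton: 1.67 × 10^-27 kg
8.51 × 10^2 m/s

From λ = h/(mv), solve for v:

v = h/(mλ)
v = (6.626 × 10^-34 J·s) / (1.67 × 10^-27 kg × 4.66 × 10^-10 m)
v = 8.51 × 10^2 m/s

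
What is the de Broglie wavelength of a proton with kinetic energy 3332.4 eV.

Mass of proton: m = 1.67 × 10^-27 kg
4.96 × 10^-13 m

Using λ = h/√(2mKE):

First convert KE to Joules: KE = 3332.4 eV = 5.339 × 10^-16 J

λ = h/√(2mKE)
λ = (6.626 × 10^-34 J·s) / √(2 × 1.67 × 10^-27 kg × 5.339 × 10^-16 J)
λ = 4.96 × 10^-13 m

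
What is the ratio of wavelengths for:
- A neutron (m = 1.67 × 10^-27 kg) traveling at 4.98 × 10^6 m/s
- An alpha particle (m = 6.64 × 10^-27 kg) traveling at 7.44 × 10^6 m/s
λ₁/λ₂ = 5.94

Using λ = h/(mv):

λ₁ = h/(m₁v₁) = 7.97 × 10^-14 m
λ₂ = h/(m₂v₂) = 1.34 × 10^-14 m

Ratio λ₁/λ₂ = (m₂v₂)/(m₁v₁)
         = (6.64 × 10^-27 kg × 7.44 × 10^6 m/s) / (1.67 × 10^-27 kg × 4.98 × 10^6 m/s)
         = 5.94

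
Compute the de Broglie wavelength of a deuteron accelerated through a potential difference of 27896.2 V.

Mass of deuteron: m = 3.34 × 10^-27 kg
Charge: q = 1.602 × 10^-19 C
1.21 × 10^-13 m

When a particle is accelerated through voltage V, it gains kinetic energy KE = qV.

The de Broglie wavelength is then λ = h/√(2mqV):

λ = h/√(2mqV)
λ = (6.626 × 10^-34 J·s) / √(2 × 3.34 × 10^-27 kg × 1.602 × 10^-19 C × 27896.2 V)
λ = 1.21 × 10^-13 m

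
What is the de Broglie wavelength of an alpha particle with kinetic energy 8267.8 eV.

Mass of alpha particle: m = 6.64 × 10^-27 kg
1.58 × 10^-13 m

Using λ = h/√(2mKE):

First convert KE to Joules: KE = 8267.8 eV = 1.325 × 10^-15 J

λ = h/√(2mKE)
λ = (6.626 × 10^-34 J·s) / √(2 × 6.64 × 10^-27 kg × 1.325 × 10^-15 J)
λ = 1.58 × 10^-13 m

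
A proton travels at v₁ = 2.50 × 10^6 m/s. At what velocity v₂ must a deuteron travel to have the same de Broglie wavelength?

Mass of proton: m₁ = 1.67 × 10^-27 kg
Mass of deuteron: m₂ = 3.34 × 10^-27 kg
v₂ = 1.25 × 10^6 m/s

For equal de Broglie wavelengths: λ₁ = λ₂

h/(m₁v₁) = h/(m₂v₂)
m₁v₁ = m₂v₂
v₂ = v₁ · (m₁/m₂)

v₂ = 2.50 × 10^6 m/s × (1.67 × 10^-27 kg / 3.34 × 10^-27 kg)
v₂ = 1.25 × 10^6 m/s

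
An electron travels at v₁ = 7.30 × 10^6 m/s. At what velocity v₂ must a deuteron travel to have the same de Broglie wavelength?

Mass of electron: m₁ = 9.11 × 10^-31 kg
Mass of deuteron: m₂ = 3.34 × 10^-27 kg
v₂ = 1.99 × 10^3 m/s

For equal de Broglie wavelengths: λ₁ = λ₂

h/(m₁v₁) = h/(m₂v₂)
m₁v₁ = m₂v₂
v₂ = v₁ · (m₁/m₂)

v₂ = 7.30 × 10^6 m/s × (9.11 × 10^-31 kg / 3.34 × 10^-27 kg)
v₂ = 1.99 × 10^3 m/s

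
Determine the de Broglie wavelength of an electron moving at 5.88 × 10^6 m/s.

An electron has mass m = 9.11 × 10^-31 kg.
1.24 × 10^-10 m

Using the de Broglie relation λ = h/(mv):

λ = h/(mv)
λ = (6.626 × 10^-34 J·s) / (9.11 × 10^-31 kg × 5.88 × 10^6 m/s)
λ = 1.24 × 10^-10 m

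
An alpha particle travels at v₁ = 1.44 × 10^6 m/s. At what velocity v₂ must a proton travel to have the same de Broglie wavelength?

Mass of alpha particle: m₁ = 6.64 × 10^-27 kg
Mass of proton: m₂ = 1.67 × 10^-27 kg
v₂ = 5.73 × 10^6 m/s

For equal de Broglie wavelengths: λ₁ = λ₂

h/(m₁v₁) = h/(m₂v₂)
m₁v₁ = m₂v₂
v₂ = v₁ · (m₁/m₂)

v₂ = 1.44 × 10^6 m/s × (6.64 × 10^-27 kg / 1.67 × 10^-27 kg)
v₂ = 5.73 × 10^6 m/s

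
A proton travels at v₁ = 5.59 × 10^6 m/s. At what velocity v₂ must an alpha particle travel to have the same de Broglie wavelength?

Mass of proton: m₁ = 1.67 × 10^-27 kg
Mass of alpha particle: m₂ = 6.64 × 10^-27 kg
v₂ = 1.41 × 10^6 m/s

For equal de Broglie wavelengths: λ₁ = λ₂

h/(m₁v₁) = h/(m₂v₂)
m₁v₁ = m₂v₂
v₂ = v₁ · (m₁/m₂)

v₂ = 5.59 × 10^6 m/s × (1.67 × 10^-27 kg / 6.64 × 10^-27 kg)
v₂ = 1.41 × 10^6 m/s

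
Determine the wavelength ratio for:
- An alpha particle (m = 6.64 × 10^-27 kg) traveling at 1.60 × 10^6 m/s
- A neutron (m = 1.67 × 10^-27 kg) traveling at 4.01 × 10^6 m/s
λ₁/λ₂ = 0.630

Using λ = h/(mv):

λ₁ = h/(m₁v₁) = 6.24 × 10^-14 m
λ₂ = h/(m₂v₂) = 9.89 × 10^-14 m

Ratio λ₁/λ₂ = (m₂v₂)/(m₁v₁)
         = (1.67 × 10^-27 kg × 4.01 × 10^6 m/s) / (6.64 × 10^-27 kg × 1.60 × 10^6 m/s)
         = 0.630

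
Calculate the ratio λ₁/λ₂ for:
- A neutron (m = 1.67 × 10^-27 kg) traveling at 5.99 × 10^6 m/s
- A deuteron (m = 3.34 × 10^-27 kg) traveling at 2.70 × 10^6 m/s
λ₁/λ₂ = 0.902

Using λ = h/(mv):

λ₁ = h/(m₁v₁) = 6.62 × 10^-14 m
λ₂ = h/(m₂v₂) = 7.35 × 10^-14 m

Ratio λ₁/λ₂ = (m₂v₂)/(m₁v₁)
         = (3.34 × 10^-27 kg × 2.70 × 10^6 m/s) / (1.67 × 10^-27 kg × 5.99 × 10^6 m/s)
         = 0.902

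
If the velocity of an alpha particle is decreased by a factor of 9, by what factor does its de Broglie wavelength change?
The wavelength increases by a factor of 9.

From λ = h/(mv), the wavelength is inversely proportional to velocity:

λ ∝ 1/v

If v → v/9, then λ → 9λ

When velocity is decreased by a factor of 9, the wavelength increases by a factor of 9.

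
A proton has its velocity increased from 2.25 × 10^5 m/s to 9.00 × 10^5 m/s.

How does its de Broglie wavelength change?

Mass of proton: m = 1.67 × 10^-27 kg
The wavelength decreases by a factor of 4.

Using λ = h/(mv):

Initial wavelength: λ₁ = h/(mv₁) = 1.76 × 10^-12 m
Final wavelength: λ₂ = h/(mv₂) = 4.41 × 10^-13 m

Since λ ∝ 1/v, when velocity increases by a factor of 4, the wavelength decreases by a factor of 4.

λ₂/λ₁ = v₁/v₂ = 1/4

The wavelength decreases by a factor of 4.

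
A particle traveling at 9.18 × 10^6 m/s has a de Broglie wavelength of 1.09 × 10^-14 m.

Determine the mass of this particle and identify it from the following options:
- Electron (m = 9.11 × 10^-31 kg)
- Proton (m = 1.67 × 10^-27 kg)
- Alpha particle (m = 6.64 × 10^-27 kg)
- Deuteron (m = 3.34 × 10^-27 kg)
The particle is an alpha particle.

From λ = h/(mv), solve for mass:

m = h/(λv)
m = (6.626 × 10^-34 J·s) / (1.09 × 10^-14 m × 9.18 × 10^6 m/s)
m = 6.62 × 10^-27 kg

Comparing with the listed masses, this is closest to an alpha particle.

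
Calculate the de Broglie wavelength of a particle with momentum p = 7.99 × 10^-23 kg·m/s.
8.29 × 10^-12 m

Using the de Broglie relation λ = h/p:

λ = h/p
λ = (6.626 × 10^-34 J·s) / (7.99 × 10^-23 kg·m/s)
λ = 8.29 × 10^-12 m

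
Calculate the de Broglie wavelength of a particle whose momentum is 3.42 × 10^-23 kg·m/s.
1.94 × 10^-11 m

Using the de Broglie relation λ = h/p:

λ = h/p
λ = (6.626 × 10^-34 J·s) / (3.42 × 10^-23 kg·m/s)
λ = 1.94 × 10^-11 m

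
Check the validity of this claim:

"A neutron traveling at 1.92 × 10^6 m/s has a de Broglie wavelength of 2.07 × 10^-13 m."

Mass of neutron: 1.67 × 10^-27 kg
True

The claim is correct.

Using λ = h/(mv):
λ = (6.626 × 10^-34 J·s) / (1.67 × 10^-27 kg × 1.92 × 10^6 m/s)
λ = 2.07 × 10^-13 m

This matches the claimed value.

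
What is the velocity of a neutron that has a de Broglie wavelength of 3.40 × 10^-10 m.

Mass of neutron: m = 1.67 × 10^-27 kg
1.17 × 10^3 m/s

From the de Broglie relation λ = h/(mv), we solve for v:

v = h/(mλ)
v = (6.626 × 10^-34 J·s) / (1.67 × 10^-27 kg × 3.40 × 10^-10 m)
v = 1.17 × 10^3 m/s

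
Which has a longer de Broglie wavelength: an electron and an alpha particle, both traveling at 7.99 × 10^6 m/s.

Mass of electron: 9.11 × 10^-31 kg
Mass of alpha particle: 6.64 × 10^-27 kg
The electron has the longer wavelength.

Using λ = h/(mv), since both particles have the same velocity, the wavelength depends only on mass.

For electron: λ₁ = h/(m₁v) = 9.10 × 10^-11 m
For alpha particle: λ₂ = h/(m₂v) = 1.25 × 10^-14 m

Since λ ∝ 1/m at constant velocity, the lighter particle has the longer wavelength.

The electron has the longer de Broglie wavelength.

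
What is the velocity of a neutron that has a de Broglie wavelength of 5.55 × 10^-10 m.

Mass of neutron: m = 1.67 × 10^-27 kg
7.15 × 10^2 m/s

From the de Broglie relation λ = h/(mv), we solve for v:

v = h/(mλ)
v = (6.626 × 10^-34 J·s) / (1.67 × 10^-27 kg × 5.55 × 10^-10 m)
v = 7.15 × 10^2 m/s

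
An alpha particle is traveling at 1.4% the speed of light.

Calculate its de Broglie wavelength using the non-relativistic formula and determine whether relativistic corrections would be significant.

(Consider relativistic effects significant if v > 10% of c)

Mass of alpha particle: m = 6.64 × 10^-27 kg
No, relativistic corrections are not needed.

Using the non-relativistic de Broglie formula λ = h/(mv):

v = 1.4% × c = 4.197 × 10^6 m/s

λ = h/(mv)
λ = (6.626 × 10^-34 J·s) / (6.64 × 10^-27 kg × 4.197 × 10^6 m/s)
λ = 2.38 × 10^-14 m

Since v = 1.4% of c < 10% of c, relativistic corrections are NOT significant and this non-relativistic result is a good approximation.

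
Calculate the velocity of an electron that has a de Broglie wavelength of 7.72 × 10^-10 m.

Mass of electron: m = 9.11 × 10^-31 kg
9.42 × 10^5 m/s

From the de Broglie relation λ = h/(mv), we solve for v:

v = h/(mλ)
v = (6.626 × 10^-34 J·s) / (9.11 × 10^-31 kg × 7.72 × 10^-10 m)
v = 9.42 × 10^5 m/s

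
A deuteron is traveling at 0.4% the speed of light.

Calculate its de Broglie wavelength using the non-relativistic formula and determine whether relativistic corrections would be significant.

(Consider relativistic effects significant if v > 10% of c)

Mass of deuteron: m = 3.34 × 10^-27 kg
No, relativistic corrections are not needed.

Using the non-relativistic de Broglie formula λ = h/(mv):

v = 0.4% × c = 1.199 × 10^6 m/s

λ = h/(mv)
λ = (6.626 × 10^-34 J·s) / (3.34 × 10^-27 kg × 1.199 × 10^6 m/s)
λ = 1.65 × 10^-13 m

Since v = 0.4% of c < 10% of c, relativistic corrections are NOT significant and this non-relativistic result is a good approximation.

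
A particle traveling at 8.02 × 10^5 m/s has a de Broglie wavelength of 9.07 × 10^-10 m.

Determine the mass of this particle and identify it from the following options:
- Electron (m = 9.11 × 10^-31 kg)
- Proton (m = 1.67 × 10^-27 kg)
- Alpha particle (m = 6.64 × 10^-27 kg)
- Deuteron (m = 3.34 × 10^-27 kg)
The particle is an electron.

From λ = h/(mv), solve for mass:

m = h/(λv)
m = (6.626 × 10^-34 J·s) / (9.07 × 10^-10 m × 8.02 × 10^5 m/s)
m = 9.11 × 10^-31 kg

Comparing with the listed masses, this is closest to an electron.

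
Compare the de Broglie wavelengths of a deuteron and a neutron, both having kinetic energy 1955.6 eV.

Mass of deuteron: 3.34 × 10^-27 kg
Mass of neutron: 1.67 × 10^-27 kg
The neutron has the longer wavelength.

Using λ = h/√(2mKE):

For deuteron: λ₁ = h/√(2m₁KE) = 4.58 × 10^-13 m
For neutron: λ₂ = h/√(2m₂KE) = 6.48 × 10^-13 m

Since λ ∝ 1/√m at constant kinetic energy, the lighter particle has the longer wavelength.

The neutron has the longer de Broglie wavelength.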